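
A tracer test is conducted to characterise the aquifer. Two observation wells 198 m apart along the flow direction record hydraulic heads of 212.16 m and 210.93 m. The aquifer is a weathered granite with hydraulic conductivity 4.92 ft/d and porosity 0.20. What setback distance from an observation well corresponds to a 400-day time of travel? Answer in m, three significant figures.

18.6 m

Hydraulic gradient i = (212.16 − 210.93) / 198 = 1.23 / 198 = 0.006212
K = 4.92 ft/d × 0.3048 = 1.500 m/d
q = Ki = 1.500 × 0.006212 = 0.009316 m/d
Average linear velocity = 0.009316 / 0.20 = 0.04658 m/d
L = v × T = 0.04658 × 400 = 18.63 m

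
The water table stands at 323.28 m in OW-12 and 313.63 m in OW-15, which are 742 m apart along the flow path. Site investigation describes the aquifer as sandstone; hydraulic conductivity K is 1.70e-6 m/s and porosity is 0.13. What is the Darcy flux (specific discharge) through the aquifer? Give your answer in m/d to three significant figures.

0.00191 m/d

Hydraulic gradient i = (323.28 − 313.63) / 742 = 9.65 / 742 = 0.01301
K = 1.70e-6 m/s × 86400 s/d = 0.1469 m/d
Darcy flux q = K·i = 0.1469 × 0.01301 = 0.001910 m/d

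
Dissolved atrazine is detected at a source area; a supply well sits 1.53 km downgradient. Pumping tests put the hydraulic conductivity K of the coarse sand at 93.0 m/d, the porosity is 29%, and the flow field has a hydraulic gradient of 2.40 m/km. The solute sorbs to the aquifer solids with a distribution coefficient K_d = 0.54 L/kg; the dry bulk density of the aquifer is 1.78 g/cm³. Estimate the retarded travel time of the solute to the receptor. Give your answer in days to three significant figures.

8580 days

Darcy flux q = K·i = 93.0 × 0.0024 = 0.2232 m/d
v = Ki/n = 93.0·0.0024/0.29 = 0.7697 m/d
Retardation R = 1 + ρ_b·K_d/n = 1 + 1.78×0.54/0.29 = 4.314
Contaminant velocity v_c = v/R = 0.7697/4.314 = 0.1784 m/d
L = 1.53 km = 1530 m
t = L/v_c = 1530/0.1784 = 8577 d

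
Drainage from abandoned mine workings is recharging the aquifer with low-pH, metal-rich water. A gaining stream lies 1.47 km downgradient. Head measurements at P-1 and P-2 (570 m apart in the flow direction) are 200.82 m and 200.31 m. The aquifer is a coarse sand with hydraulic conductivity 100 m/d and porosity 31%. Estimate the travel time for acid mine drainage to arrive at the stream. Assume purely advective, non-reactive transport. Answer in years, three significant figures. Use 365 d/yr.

14.0 years

Hydraulic gradient i = (200.82 − 200.31) / 570 = 0.51 / 570 = 8.947e-4
q = Ki = 100 × 8.947e-4 = 0.08947 m/d
Seepage velocity v = q / n = 0.08947 / 0.31 = 0.2886 m/d
L = 1.47 km = 1470 m
t = L / v = 1470 / 0.2886 = 5093 d
   = 5093 / 365 = 14.0 yr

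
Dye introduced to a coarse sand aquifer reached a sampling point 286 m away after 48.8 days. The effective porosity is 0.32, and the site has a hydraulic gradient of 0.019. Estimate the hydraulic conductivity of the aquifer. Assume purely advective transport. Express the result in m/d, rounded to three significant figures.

98.7 m/d

v = L / t = 286 / 48.8 = 5.861 m/d
K = v · n / i = 5.861 × 0.32 / 0.019 = 98.7 m/d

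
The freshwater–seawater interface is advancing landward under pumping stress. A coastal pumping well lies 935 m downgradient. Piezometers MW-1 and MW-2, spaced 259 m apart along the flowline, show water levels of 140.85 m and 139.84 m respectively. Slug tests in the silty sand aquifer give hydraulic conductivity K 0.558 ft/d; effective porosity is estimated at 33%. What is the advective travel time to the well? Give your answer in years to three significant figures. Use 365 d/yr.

1270 years

Hydraulic gradient i = (140.85 − 139.84) / 259 = 1.01 / 259 = 0.003900
K = 0.558 ft/d × 0.3048 = 0.1701 m/d
Darcy flux q = K·i = 0.1701 × 0.003900 = 6.632e-4 m/d
v = Ki/n = 0.1701·0.003900/0.33 = 0.002010 m/d
t = L / v = 935 / 0.002010 = 465200 d
   = 465200 / 365 = 1270 yr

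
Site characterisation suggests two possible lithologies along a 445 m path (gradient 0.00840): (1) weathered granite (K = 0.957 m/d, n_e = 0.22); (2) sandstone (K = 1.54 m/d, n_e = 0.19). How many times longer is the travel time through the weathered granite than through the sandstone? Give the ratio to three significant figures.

1.86

Unit 1 (weathered granite): v = 0.957×0.0084/0.22 = 0.03654 m/d, t = 445/0.03654 = 12180 d
Unit 2 (sandstone): v = 1.54×0.0084/0.19 = 0.06808 m/d, t = 445/0.06808 = 6536 d
t(weathered granite) / t(sandstone) = 12180/6536 = 1.86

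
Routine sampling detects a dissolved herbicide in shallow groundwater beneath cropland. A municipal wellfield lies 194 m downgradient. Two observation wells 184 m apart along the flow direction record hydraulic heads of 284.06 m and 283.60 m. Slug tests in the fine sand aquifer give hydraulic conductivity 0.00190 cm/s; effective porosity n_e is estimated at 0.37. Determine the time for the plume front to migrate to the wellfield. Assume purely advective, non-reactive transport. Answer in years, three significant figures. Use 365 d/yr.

47.9 years

Hydraulic gradient i = (284.06 − 283.60) / 184 = 0.46 / 184 = 0.002500
K = 0.00190 cm/s × 864 = 1.642 m/d
q = Ki = 1.642 × 0.002500 = 0.004104 m/d
v = Ki/n = 1.642·0.002500/0.37 = 0.01109 m/d
t = L / v = 194 / 0.01109 = 17490 d
   = 17490 / 365 = 47.9 yr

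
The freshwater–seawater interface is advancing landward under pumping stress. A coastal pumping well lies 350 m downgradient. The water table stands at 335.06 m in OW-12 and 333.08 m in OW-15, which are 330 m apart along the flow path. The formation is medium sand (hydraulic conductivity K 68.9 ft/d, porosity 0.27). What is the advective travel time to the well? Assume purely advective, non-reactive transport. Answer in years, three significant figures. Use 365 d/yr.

Hydraulic gradient i = (335.06 − 333.08) / 330 = 1.98 / 330 = 0.006000
K = 68.9 ft/d × 0.3048 = 21.00 m/d
q = Ki = 21.00 × 0.006000 = 0.1260 m/d
v_s = q/n_e = 0.1260/0.27 = 0.4667 m/d
t = L / v = 350 / 0.4667 = 750.0 d
   = 750.0 / 365 = 2.05 yr

2.05 years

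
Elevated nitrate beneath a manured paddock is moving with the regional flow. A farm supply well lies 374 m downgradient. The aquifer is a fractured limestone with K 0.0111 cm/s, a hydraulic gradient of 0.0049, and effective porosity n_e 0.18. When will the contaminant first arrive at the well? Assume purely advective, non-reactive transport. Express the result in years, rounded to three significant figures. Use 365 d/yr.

K = 0.0111 cm/s × 864 = 9.590 m/d
Specific discharge q = 9.590 × 0.0049 = 0.04699 m/d
Average linear velocity = 0.04699 / 0.18 = 0.2611 m/d
t = L / v = 374 / 0.2611 = 1433 d
   = 1433 / 365 = 3.92 yr

3.92 years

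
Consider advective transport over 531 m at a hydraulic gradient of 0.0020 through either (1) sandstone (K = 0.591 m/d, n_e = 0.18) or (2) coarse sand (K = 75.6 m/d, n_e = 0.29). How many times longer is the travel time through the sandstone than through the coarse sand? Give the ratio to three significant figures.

79.4

Unit 1 (sandstone): v = 0.591×0.0020/0.18 = 0.006567 m/d, t = 531/0.006567 = 80860 d
Unit 2 (coarse sand): v = 75.6×0.0020/0.29 = 0.5214 m/d, t = 531/0.5214 = 1018 d
t(sandstone) / t(coarse sand) = 80860/1018 = 79.4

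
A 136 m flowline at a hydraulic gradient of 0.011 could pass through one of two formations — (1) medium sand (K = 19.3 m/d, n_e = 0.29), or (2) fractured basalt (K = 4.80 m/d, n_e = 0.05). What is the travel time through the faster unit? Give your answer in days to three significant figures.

129 days

Unit 1 (medium sand): v = 19.3×0.011/0.29 = 0.7321 m/d, t = 136/0.7321 = 185.8 d
Unit 2 (fractured basalt): v = 4.80×0.011/0.05 = 1.056 m/d, t = 136/1.056 = 128.8 d
Faster unit: t = 129 d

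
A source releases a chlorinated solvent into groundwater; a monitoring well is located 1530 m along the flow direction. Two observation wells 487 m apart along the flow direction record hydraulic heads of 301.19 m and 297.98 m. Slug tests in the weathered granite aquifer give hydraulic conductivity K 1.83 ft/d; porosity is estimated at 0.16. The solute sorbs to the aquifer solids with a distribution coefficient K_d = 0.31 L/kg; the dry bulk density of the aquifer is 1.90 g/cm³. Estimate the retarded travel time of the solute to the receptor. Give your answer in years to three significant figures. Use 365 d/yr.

854 years

Hydraulic gradient i = (301.19 − 297.98) / 487 = 3.21 / 487 = 0.006591
K = 1.83 ft/d × 0.3048 = 0.5578 m/d
q = Ki = 0.5578 × 0.006591 = 0.003677 m/d
Seepage velocity v = q / n = 0.003677 / 0.16 = 0.02298 m/d
Retardation R = 1 + ρ_b·K_d/n = 1 + 1.90×0.31/0.16 = 4.681
Contaminant velocity v_c = v/R = 0.02298/4.681 = 0.004909 m/d
t = L/v_c = 1530/0.004909 = 311700 d
   = 311700/365 = 854 yr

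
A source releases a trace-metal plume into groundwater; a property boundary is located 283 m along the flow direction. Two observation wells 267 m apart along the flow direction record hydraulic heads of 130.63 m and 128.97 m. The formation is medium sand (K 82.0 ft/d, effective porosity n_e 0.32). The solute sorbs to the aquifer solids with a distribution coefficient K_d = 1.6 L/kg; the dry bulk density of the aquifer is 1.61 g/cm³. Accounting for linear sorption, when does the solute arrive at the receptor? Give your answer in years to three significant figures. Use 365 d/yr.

Hydraulic gradient i = (130.63 − 128.97) / 267 = 1.66 / 267 = 0.006217
K = 82.0 ft/d × 0.3048 = 24.99 m/d
q = Ki = 24.99 × 0.006217 = 0.1554 m/d
Average linear velocity = 0.1554 / 0.32 = 0.4856 m/d
Retardation R = 1 + ρ_b·K_d/n = 1 + 1.61×1.6/0.32 = 9.050
Contaminant velocity v_c = v/R = 0.4856/9.050 = 0.05366 m/d
t = L/v_c = 283/0.05366 = 5274 d
   = 5274/365 = 14.4 yr

14.4 years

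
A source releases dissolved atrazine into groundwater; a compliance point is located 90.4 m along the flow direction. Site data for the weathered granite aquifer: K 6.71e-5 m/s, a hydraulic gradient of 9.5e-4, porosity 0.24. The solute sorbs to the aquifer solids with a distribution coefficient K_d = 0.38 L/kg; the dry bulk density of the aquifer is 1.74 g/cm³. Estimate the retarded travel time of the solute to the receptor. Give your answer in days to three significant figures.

14800 days

K = 6.71e-5 m/s × 86400 s/d = 5.797 m/d
Darcy flux q = K·i = 5.797 × 9.5e-4 = 0.005508 m/d
Average linear velocity = 0.005508 / 0.24 = 0.02295 m/d
Retardation R = 1 + ρ_b·K_d/n = 1 + 1.74×0.38/0.24 = 3.755
Contaminant velocity v_c = v/R = 0.02295/3.755 = 0.006111 m/d
t = L/v_c = 90.4/0.006111 = 14790 d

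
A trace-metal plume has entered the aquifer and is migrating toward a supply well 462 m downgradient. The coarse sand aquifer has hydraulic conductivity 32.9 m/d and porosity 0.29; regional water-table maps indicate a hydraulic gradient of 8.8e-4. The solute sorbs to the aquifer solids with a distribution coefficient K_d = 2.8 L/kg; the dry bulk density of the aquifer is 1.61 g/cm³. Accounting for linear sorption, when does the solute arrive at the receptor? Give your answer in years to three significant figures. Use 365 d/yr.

210 years

Specific discharge q = 32.9 × 8.8e-4 = 0.02895 m/d
Average linear velocity = 0.02895 / 0.29 = 0.09983 m/d
Retardation R = 1 + ρ_b·K_d/n = 1 + 1.61×2.8/0.29 = 16.54
Contaminant velocity v_c = v/R = 0.09983/16.54 = 0.006034 m/d
t = L/v_c = 462/0.006034 = 76560 d
   = 76560/365 = 210 yr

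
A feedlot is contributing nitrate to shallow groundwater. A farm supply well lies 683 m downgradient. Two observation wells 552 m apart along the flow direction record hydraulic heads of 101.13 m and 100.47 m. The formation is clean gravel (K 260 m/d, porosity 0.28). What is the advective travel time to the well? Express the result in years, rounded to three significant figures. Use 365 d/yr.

1.69 years

Hydraulic gradient i = (101.13 − 100.47) / 552 = 0.66 / 552 = 0.001196
q = Ki = 260 × 0.001196 = 0.3109 m/d
v = Ki/n = 260·0.001196/0.28 = 1.110 m/d
t = L / v = 683 / 1.110 = 615.2 d
   = 615.2 / 365 = 1.69 yr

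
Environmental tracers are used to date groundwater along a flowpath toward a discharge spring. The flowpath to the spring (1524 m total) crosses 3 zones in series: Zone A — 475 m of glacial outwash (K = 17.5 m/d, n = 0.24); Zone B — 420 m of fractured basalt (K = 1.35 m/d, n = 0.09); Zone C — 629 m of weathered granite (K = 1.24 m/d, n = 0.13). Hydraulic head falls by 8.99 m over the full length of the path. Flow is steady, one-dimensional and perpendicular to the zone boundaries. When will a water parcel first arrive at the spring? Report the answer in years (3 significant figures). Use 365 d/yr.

60.2 years

Continuity: the same q passes through each zone, so ΔH = q·Σ(L_j/K_j) — the zones act as resistances in series.
Σ(L/K) = 475/17.5 + 420/1.35 + 629/1.24 = 27.14 + 311.1 + 507.3 = 845.5 d
q = ΔH / Σ(L/K) = 8.99 / 845.5 = 0.01063 m/d (same in every zone)
Zone A: v = q/n = 0.01063/0.24 = 0.04430 m/d → t_A = 475/0.04430 = 10720 d
Zone B: v = q/n = 0.01063/0.09 = 0.1181 m/d → t_B = 420/0.1181 = 3555 d
Zone C: v = q/n = 0.01063/0.13 = 0.08179 m/d → t_C = 629/0.08179 = 7690 d
Total t = 10720 + 3555 + 7690 = 21970 d
   = 21970 / 365 = 60.2 yr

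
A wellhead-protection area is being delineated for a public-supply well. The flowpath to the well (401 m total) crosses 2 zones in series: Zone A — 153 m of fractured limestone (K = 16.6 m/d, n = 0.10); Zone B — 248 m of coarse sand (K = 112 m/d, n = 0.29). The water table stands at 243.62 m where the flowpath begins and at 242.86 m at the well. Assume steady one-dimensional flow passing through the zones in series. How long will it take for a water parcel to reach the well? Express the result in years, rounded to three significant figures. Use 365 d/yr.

3.59 years

Total head drop ΔH = 243.62 − 242.86 = 0.76 m
Continuity: the same q passes through each zone, so ΔH = q·Σ(L_j/K_j) — the zones act as resistances in series.
Σ(L/K) = 153/16.6 + 248/112 = 9.217 + 2.214 = 11.43 d
q = ΔH / Σ(L/K) = 0.76 / 11.43 = 0.06648 m/d (same in every zone)
Zone A: v = q/n = 0.06648/0.10 = 0.6648 m/d → t_A = 153/0.6648 = 230.1 d
Zone B: v = q/n = 0.06648/0.29 = 0.2293 m/d → t_B = 248/0.2293 = 1082 d
Total t = 230.1 + 1082 = 1312 d
   = 1312 / 365 = 3.59 yr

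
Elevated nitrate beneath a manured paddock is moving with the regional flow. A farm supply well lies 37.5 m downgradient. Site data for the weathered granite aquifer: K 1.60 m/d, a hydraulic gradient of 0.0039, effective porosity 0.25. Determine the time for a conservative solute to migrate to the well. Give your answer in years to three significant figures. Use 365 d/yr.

Darcy flux q = K·i = 1.60 × 0.0039 = 0.006240 m/d
v_s = q/n_e = 0.006240/0.25 = 0.02496 m/d
t = L / v = 37.5 / 0.02496 = 1502 d
   = 1502 / 365 = 4.12 yr

4.12 years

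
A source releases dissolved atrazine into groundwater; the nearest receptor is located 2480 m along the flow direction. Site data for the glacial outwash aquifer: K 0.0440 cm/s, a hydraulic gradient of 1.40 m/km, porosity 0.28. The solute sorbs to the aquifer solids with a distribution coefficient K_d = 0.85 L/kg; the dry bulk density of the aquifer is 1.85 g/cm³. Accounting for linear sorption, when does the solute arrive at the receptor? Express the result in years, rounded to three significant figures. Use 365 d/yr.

236 years

K = 0.0440 cm/s × 864 = 38.02 m/d
q = Ki = 38.02 × 0.0014 = 0.05322 m/d
Seepage velocity v = q / n = 0.05322 / 0.28 = 0.1901 m/d
Retardation R = 1 + ρ_b·K_d/n = 1 + 1.85×0.85/0.28 = 6.616
Contaminant velocity v_c = v/R = 0.1901/6.616 = 0.02873 m/d
t = L/v_c = 2480/0.02873 = 86320 d
   = 86320/365 = 236 yr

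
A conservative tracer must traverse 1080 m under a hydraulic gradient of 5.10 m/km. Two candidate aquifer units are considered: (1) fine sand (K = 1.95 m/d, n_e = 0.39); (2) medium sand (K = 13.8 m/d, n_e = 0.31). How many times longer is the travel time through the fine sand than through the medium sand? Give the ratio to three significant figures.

Unit 1 (fine sand): v = 1.95×0.0051/0.39 = 0.02550 m/d, t = 1080/0.02550 = 42350 d
Unit 2 (medium sand): v = 13.8×0.0051/0.31 = 0.2270 m/d, t = 1080/0.2270 = 4757 d
t(fine sand) / t(medium sand) = 42350/4757 = 8.90

8.90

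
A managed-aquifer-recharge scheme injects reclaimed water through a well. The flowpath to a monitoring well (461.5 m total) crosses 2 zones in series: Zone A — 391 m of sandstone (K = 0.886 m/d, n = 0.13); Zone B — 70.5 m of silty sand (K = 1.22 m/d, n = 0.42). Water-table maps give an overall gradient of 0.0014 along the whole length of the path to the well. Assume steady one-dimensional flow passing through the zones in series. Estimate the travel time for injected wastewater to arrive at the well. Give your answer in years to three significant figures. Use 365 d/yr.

For zones in series the flux q is common to all zones; the equivalent conductivity is the harmonic (thickness-weighted) mean, K_eq = L_total / Σ(L_j/K_j).
Σ(L/K) = 391/0.886 + 70.5/1.22 = 441.3 + 57.79 = 499.1 d
K_eq = L_total / Σ(L/K) = 461.5 / 499.1 = 0.9247 m/d
q = K_eq · i = 0.9247 × 0.0014 = 0.001295 m/d (same in every zone)
Zone A: v = q/n = 0.001295/0.13 = 0.009958 m/d → t_A = 391/0.009958 = 39260 d
Zone B: v = q/n = 0.001295/0.42 = 0.003082 m/d → t_B = 70.5/0.003082 = 22870 d
Total t = 39260 + 22870 = 62140 d
   = 62140 / 365 = 170 yr

170 years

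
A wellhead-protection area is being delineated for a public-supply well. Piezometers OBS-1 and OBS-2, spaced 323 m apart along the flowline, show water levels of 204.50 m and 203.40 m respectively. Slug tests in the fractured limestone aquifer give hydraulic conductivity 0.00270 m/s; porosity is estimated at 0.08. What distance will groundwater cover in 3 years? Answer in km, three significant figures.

10.9 km

Hydraulic gradient i = (204.50 − 203.40) / 323 = 1.10 / 323 = 0.003406
K = 0.00270 m/s × 86400 s/d = 233.3 m/d
Specific discharge q = 233.3 × 0.003406 = 0.7945 m/d
Average linear velocity = 0.7945 / 0.08 = 9.931 m/d
T = 3 yr × 365 = 1095 d
L = v × T = 9.931 × 1095 = 10870 m
   = 10.9 km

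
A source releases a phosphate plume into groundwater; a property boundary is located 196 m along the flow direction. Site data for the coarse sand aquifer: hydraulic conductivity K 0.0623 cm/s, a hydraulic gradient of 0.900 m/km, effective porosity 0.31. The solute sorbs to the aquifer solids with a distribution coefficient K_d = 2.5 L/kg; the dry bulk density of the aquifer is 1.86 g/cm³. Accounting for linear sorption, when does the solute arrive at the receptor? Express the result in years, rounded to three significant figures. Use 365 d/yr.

K = 0.0623 cm/s × 864 = 53.83 m/d
q = Ki = 53.83 × 9.0e-4 = 0.04844 m/d
Seepage velocity v = q / n = 0.04844 / 0.31 = 0.1563 m/d
Retardation R = 1 + ρ_b·K_d/n = 1 + 1.86×2.5/0.31 = 16.00
Contaminant velocity v_c = v/R = 0.1563/16.00 = 0.009767 m/d
t = L/v_c = 196/0.009767 = 20070 d
   = 20070/365 = 55.0 yr

55.0 years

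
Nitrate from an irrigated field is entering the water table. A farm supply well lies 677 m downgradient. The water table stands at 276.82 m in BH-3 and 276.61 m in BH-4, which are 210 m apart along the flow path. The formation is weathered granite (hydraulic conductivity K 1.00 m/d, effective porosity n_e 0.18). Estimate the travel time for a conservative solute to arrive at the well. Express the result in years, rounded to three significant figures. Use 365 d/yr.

334 years

Hydraulic gradient i = (276.82 − 276.61) / 210 = 0.21 / 210 = 0.001000
Darcy flux q = K·i = 1.00 × 0.001000 = 0.001000 m/d
v_s = q/n_e = 0.001000/0.18 = 0.005556 m/d
t = L / v = 677 / 0.005556 = 121900 d
   = 121900 / 365 = 334 yr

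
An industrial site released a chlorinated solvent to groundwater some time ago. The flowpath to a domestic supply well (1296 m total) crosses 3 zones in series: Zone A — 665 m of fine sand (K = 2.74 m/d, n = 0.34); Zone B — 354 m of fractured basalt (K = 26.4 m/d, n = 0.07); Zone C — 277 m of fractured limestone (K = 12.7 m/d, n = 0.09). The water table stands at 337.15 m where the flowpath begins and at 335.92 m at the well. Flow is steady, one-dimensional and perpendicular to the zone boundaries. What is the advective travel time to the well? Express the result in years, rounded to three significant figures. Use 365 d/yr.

171 years

Total head drop ΔH = 337.15 − 335.92 = 1.23 m
Continuity: the same q passes through each zone, so ΔH = q·Σ(L_j/K_j) — the zones act as resistances in series.
Σ(L/K) = 665/2.74 + 354/26.4 + 277/12.7 = 242.7 + 13.41 + 21.81 = 277.9 d
q = ΔH / Σ(L/K) = 1.23 / 277.9 = 0.004426 m/d (same in every zone)
Zone A: v = q/n = 0.004426/0.34 = 0.01302 m/d → t_A = 665/0.01302 = 51090 d
Zone B: v = q/n = 0.004426/0.07 = 0.06322 m/d → t_B = 354/0.06322 = 5599 d
Zone C: v = q/n = 0.004426/0.09 = 0.04917 m/d → t_C = 277/0.04917 = 5633 d
Total t = 51090 + 5599 + 5633 = 62320 d
   = 62320 / 365 = 171 yr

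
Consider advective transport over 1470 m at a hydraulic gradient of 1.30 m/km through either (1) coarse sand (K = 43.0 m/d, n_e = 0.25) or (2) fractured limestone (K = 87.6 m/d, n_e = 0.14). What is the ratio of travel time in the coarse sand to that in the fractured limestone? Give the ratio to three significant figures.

3.64

Unit 1 (coarse sand): v = 43.0×0.0013/0.25 = 0.2236 m/d, t = 1470/0.2236 = 6574 d
Unit 2 (fractured limestone): v = 87.6×0.0013/0.14 = 0.8134 m/d, t = 1470/0.8134 = 1807 d
t(coarse sand) / t(fractured limestone) = 6574/1807 = 3.64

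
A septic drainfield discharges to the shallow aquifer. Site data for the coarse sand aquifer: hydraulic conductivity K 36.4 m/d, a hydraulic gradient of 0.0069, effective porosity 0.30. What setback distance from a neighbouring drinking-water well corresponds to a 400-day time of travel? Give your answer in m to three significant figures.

q = Ki = 36.4 × 0.0069 = 0.2512 m/d
v = Ki/n = 36.4·0.0069/0.30 = 0.8372 m/d
L = v × T = 0.8372 × 400 = 334.9 m

335 m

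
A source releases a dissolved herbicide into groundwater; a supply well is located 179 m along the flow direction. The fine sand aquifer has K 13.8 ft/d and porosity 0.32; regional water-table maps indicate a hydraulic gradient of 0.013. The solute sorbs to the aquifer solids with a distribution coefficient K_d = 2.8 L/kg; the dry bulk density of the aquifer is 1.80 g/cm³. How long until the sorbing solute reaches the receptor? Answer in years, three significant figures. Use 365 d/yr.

K = 13.8 ft/d × 0.3048 = 4.206 m/d
Darcy flux q = K·i = 4.206 × 0.013 = 0.05468 m/d
Average linear velocity = 0.05468 / 0.32 = 0.1709 m/d
Retardation R = 1 + ρ_b·K_d/n = 1 + 1.80×2.8/0.32 = 16.75
Contaminant velocity v_c = v/R = 0.1709/16.75 = 0.01020 m/d
t = L/v_c = 179/0.01020 = 17550 d
   = 17550/365 = 48.1 yr

48.1 years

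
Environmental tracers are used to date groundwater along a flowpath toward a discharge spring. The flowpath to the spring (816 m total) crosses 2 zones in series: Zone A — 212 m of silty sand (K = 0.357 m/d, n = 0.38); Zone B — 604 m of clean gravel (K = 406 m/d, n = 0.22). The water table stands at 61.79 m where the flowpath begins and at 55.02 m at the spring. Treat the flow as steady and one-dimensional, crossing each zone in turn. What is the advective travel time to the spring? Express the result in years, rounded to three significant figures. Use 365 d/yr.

Total head drop ΔH = 61.79 − 55.02 = 6.77 m
Steady 1-D flow in series ⇒ the Darcy flux q is identical in every zone and the zone head losses add (resistances L/K in series).
Σ(L/K) = 212/0.357 + 604/406 = 593.8 + 1.488 = 595.3 d
q = ΔH / Σ(L/K) = 6.77 / 595.3 = 0.01137 m/d (same in every zone)
Zone A: v = q/n = 0.01137/0.38 = 0.02993 m/d → t_A = 212/0.02993 = 7084 d
Zone B: v = q/n = 0.01137/0.22 = 0.05169 m/d → t_B = 604/0.05169 = 11680 d
Total t = 7084 + 11680 = 18770 d
   = 18770 / 365 = 51.4 yr

51.4 years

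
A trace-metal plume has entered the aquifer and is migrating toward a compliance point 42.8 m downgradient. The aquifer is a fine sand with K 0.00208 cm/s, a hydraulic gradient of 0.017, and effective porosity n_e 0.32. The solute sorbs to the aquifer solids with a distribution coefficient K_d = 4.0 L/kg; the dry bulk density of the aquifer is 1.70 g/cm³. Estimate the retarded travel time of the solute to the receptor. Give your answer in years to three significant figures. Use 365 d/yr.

K = 0.00208 cm/s × 864 = 1.797 m/d
Specific discharge q = 1.797 × 0.017 = 0.03055 m/d
v_s = q/n_e = 0.03055/0.32 = 0.09547 m/d
Retardation R = 1 + ρ_b·K_d/n = 1 + 1.70×4.0/0.32 = 22.25
Contaminant velocity v_c = v/R = 0.09547/22.25 = 0.004291 m/d
t = L/v_c = 42.8/0.004291 = 9975 d
   = 9975/365 = 27.3 yr

27.3 years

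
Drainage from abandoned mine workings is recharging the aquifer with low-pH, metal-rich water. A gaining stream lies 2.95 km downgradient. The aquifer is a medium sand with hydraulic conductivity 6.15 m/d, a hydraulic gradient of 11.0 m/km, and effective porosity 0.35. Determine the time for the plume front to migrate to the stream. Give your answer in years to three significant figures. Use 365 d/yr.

q = Ki = 6.15 × 0.011 = 0.06765 m/d
v = Ki/n = 6.15·0.011/0.35 = 0.1933 m/d
L = 2.95 km = 2950 m
t = L / v = 2950 / 0.1933 = 15260 d
   = 15260 / 365 = 41.8 yr

41.8 years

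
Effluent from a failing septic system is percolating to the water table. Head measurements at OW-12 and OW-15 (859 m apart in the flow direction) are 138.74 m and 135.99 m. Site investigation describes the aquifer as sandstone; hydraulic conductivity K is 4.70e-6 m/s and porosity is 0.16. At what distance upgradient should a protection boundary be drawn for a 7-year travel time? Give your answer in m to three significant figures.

Hydraulic gradient i = (138.74 − 135.99) / 859 = 2.75 / 859 = 0.003201
K = 4.70e-6 m/s × 86400 s/d = 0.4061 m/d
q = Ki = 0.4061 × 0.003201 = 0.001300 m/d
v = Ki/n = 0.4061·0.003201/0.16 = 0.008125 m/d
T = 7 yr × 365 = 2555 d
L = v × T = 0.008125 × 2555 = 20.76 m

20.8 m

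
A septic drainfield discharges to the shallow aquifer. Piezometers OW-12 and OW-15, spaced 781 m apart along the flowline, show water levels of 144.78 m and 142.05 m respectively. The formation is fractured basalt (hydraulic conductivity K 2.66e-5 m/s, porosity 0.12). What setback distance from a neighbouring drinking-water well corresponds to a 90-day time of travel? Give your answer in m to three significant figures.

Hydraulic gradient i = (144.78 − 142.05) / 781 = 2.73 / 781 = 0.003496
K = 2.66e-5 m/s × 86400 s/d = 2.298 m/d
Darcy flux q = K·i = 2.298 × 0.003496 = 0.008034 m/d
Average linear velocity = 0.008034 / 0.12 = 0.06695 m/d
L = v × T = 0.06695 × 90 = 6.025 m

6.03 m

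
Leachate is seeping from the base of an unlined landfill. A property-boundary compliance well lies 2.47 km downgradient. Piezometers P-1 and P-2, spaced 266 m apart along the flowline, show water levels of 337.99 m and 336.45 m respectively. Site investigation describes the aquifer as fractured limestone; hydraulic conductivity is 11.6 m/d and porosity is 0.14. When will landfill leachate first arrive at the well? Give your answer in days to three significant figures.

5150 days

Hydraulic gradient i = (337.99 − 336.45) / 266 = 1.54 / 266 = 0.005789
q = Ki = 11.6 × 0.005789 = 0.06716 m/d
Average linear velocity = 0.06716 / 0.14 = 0.4797 m/d
L = 2.47 km = 2470 m
t = L / v = 2470 / 0.4797 = 5149 d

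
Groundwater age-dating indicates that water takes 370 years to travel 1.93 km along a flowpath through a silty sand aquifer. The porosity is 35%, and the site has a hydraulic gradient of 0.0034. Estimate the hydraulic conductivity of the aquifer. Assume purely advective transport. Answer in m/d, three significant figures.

t = 370 years = 135100 d
L = 1.93 km = 1930 m
v = L / t = 1930 / 135100 = 0.01429 m/d
K = v · n / i = 0.01429 × 0.35 / 0.0034 = 1.47 m/d

1.47 m/d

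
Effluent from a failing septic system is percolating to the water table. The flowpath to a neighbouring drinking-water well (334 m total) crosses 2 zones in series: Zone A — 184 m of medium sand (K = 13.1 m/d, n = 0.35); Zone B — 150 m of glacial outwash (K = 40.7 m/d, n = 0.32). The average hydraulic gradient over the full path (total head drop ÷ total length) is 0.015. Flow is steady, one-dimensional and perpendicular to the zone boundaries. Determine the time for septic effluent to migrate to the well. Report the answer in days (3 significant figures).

Continuity: the same q passes through each zone, so ΔH = q·Σ(L_j/K_j) — the zones act as resistances in series.
Σ(L/K) = 184/13.1 + 150/40.7 = 14.05 + 3.686 = 17.73 d
K_eq = L_total / Σ(L/K) = 334 / 17.73 = 18.84 m/d
q = K_eq · i = 18.84 × 0.015 = 0.2826 m/d (same in every zone)
Zone A: v = q/n = 0.2826/0.35 = 0.8073 m/d → t_A = 184/0.8073 = 227.9 d
Zone B: v = q/n = 0.2826/0.32 = 0.8830 m/d → t_B = 150/0.8830 = 169.9 d
Total t = 227.9 + 169.9 = 397.8 d

398 days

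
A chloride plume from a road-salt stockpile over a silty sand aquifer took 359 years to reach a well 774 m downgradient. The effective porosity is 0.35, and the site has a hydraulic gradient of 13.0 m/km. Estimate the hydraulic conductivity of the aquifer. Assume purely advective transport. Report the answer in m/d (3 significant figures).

t = 359 years = 131000 d
v = L / t = 774 / 131000 = 0.005907 m/d
K = v · n / i = 0.005907 × 0.35 / 0.013 = 0.159 m/d

0.159 m/d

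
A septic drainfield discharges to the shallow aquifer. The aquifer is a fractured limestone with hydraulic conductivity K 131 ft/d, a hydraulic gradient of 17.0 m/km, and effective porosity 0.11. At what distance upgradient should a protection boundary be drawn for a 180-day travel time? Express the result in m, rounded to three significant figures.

K = 131 ft/d × 0.3048 = 39.93 m/d
q = Ki = 39.93 × 0.017 = 0.6788 m/d
v = Ki/n = 39.93·0.017/0.11 = 6.171 m/d
L = v × T = 6.171 × 180 = 1111 m

1110 m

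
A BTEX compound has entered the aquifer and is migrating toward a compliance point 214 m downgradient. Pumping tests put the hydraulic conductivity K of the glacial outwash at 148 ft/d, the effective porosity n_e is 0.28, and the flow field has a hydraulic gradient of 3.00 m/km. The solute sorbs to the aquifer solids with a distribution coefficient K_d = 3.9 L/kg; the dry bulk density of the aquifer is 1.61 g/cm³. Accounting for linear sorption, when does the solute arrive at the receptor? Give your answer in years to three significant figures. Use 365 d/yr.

K = 148 ft/d × 0.3048 = 45.11 m/d
Darcy flux q = K·i = 45.11 × 0.0030 = 0.1353 m/d
v_s = q/n_e = 0.1353/0.28 = 0.4833 m/d
Retardation R = 1 + ρ_b·K_d/n = 1 + 1.61×3.9/0.28 = 23.42
Contaminant velocity v_c = v/R = 0.4833/23.42 = 0.02063 m/d
t = L/v_c = 214/0.02063 = 10370 d
   = 10370/365 = 28.4 yr

28.4 years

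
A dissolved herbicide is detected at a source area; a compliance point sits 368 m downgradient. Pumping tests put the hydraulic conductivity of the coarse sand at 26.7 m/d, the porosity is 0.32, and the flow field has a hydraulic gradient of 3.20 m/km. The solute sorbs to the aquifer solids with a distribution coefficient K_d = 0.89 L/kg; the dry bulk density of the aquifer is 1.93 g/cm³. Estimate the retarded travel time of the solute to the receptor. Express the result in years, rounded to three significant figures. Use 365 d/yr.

Darcy flux q = K·i = 26.7 × 0.0032 = 0.08544 m/d
v_s = q/n_e = 0.08544/0.32 = 0.2670 m/d
Retardation R = 1 + ρ_b·K_d/n = 1 + 1.93×0.89/0.32 = 6.368
Contaminant velocity v_c = v/R = 0.2670/6.368 = 0.04193 m/d
t = L/v_c = 368/0.04193 = 8777 d
   = 8777/365 = 24.0 yr

24.0 years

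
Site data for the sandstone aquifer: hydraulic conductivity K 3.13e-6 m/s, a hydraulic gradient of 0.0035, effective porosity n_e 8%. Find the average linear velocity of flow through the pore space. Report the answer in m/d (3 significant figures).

0.0118 m/d

K = 3.13e-6 m/s × 86400 s/d = 0.2704 m/d
Darcy flux q = K·i = 0.2704 × 0.0035 = 9.465e-4 m/d
v_s = q/n_e = 9.465e-4/0.08 = 0.01183 m/d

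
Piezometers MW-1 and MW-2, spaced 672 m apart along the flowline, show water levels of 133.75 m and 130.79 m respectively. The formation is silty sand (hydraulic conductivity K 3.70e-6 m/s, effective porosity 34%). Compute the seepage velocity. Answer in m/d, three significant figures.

Hydraulic gradient i = (133.75 − 130.79) / 672 = 2.96 / 672 = 0.004405
K = 3.70e-6 m/s × 86400 s/d = 0.3197 m/d
Darcy flux q = K·i = 0.3197 × 0.004405 = 0.001408 m/d
v_s = q/n_e = 0.001408/0.34 = 0.004142 m/d

0.00414 m/d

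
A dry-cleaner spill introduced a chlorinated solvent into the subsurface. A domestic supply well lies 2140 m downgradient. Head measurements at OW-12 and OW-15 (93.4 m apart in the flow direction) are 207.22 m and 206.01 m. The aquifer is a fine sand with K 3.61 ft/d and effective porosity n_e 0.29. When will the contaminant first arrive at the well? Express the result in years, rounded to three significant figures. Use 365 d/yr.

Hydraulic gradient i = (207.22 − 206.01) / 93.4 = 1.21 / 93.4 = 0.01296
K = 3.61 ft/d × 0.3048 = 1.100 m/d
Specific discharge q = 1.100 × 0.01296 = 0.01425 m/d
v = Ki/n = 1.100·0.01296/0.29 = 0.04915 m/d
t = L / v = 2140 / 0.04915 = 43540 d
   = 43540 / 365 = 119 yr

119 years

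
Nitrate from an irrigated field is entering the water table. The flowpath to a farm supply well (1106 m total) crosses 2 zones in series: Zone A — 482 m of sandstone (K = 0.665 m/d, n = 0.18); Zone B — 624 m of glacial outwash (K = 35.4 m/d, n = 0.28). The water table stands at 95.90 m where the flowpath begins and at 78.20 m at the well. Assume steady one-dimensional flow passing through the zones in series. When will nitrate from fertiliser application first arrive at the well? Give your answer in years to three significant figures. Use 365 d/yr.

Total head drop ΔH = 95.90 − 78.20 = 17.70 m
Steady 1-D flow in series ⇒ the Darcy flux q is identical in every zone and the zone head losses add (resistances L/K in series).
Σ(L/K) = 482/0.665 + 624/35.4 = 724.8 + 17.63 = 742.4 d
q = ΔH / Σ(L/K) = 17.70 / 742.4 = 0.02384 m/d (same in every zone)
Zone A: v = q/n = 0.02384/0.18 = 0.1324 m/d → t_A = 482/0.1324 = 3639 d
Zone B: v = q/n = 0.02384/0.28 = 0.08514 m/d → t_B = 624/0.08514 = 7329 d
Total t = 3639 + 7329 = 10970 d
   = 10970 / 365 = 30.0 yr

30.0 years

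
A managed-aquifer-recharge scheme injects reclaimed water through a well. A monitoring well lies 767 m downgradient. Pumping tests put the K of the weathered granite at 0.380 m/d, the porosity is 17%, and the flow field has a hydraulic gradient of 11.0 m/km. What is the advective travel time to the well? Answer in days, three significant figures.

Darcy flux q = K·i = 0.380 × 0.011 = 0.004180 m/d
Seepage velocity v = q / n = 0.004180 / 0.17 = 0.02459 m/d
t = L / v = 767 / 0.02459 = 31190 d

31200 days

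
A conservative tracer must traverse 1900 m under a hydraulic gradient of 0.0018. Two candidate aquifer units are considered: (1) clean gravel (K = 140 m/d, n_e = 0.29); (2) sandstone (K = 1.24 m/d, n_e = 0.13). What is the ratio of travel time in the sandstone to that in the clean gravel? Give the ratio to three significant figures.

50.6

Unit 1 (clean gravel): v = 140×0.0018/0.29 = 0.8690 m/d, t = 1900/0.8690 = 2187 d
Unit 2 (sandstone): v = 1.24×0.0018/0.13 = 0.01717 m/d, t = 1900/0.01717 = 110700 d
t(sandstone) / t(clean gravel) = 110700/2187 = 50.6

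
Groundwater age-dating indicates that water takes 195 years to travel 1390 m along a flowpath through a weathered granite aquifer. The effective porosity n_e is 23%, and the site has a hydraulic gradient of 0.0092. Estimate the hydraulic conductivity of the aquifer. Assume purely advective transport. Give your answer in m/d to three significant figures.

0.488 m/d

t = 195 years = 71180 d
v = L / t = 1390 / 71180 = 0.01953 m/d
K = v · n / i = 0.01953 × 0.23 / 0.0092 = 0.488 m/d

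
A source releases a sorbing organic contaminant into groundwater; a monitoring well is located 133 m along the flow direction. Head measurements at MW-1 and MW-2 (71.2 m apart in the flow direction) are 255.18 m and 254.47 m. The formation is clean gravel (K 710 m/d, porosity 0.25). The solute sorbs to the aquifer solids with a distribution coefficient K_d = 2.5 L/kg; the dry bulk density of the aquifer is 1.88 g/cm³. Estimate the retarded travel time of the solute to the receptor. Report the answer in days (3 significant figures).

93.0 days

Hydraulic gradient i = (255.18 − 254.47) / 71.2 = 0.71 / 71.2 = 0.009972
Darcy flux q = K·i = 710 × 0.009972 = 7.080 m/d
Seepage velocity v = q / n = 7.080 / 0.25 = 28.32 m/d
Retardation R = 1 + ρ_b·K_d/n = 1 + 1.88×2.5/0.25 = 19.80
Contaminant velocity v_c = v/R = 28.32/19.80 = 1.430 m/d
t = L/v_c = 133/1.430 = 92.99 d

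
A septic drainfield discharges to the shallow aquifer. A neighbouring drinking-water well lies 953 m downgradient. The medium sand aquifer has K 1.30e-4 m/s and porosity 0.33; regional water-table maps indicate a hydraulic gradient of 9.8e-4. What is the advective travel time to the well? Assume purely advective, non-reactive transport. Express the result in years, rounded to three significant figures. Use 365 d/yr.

78.3 years

K = 1.30e-4 m/s × 86400 s/d = 11.23 m/d
Specific discharge q = 11.23 × 9.8e-4 = 0.01101 m/d
Seepage velocity v = q / n = 0.01101 / 0.33 = 0.03336 m/d
t = L / v = 953 / 0.03336 = 28570 d
   = 28570 / 365 = 78.3 yr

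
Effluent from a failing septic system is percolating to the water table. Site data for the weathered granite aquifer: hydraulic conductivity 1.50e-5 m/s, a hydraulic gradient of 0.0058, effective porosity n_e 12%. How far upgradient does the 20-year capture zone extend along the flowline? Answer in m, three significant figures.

457 m

K = 1.50e-5 m/s × 86400 s/d = 1.296 m/d
Darcy flux q = K·i = 1.296 × 0.0058 = 0.007517 m/d
Seepage velocity v = q / n = 0.007517 / 0.12 = 0.06264 m/d
T = 20 yr × 365 = 7300 d
L = v × T = 0.06264 × 7300 = 457.3 m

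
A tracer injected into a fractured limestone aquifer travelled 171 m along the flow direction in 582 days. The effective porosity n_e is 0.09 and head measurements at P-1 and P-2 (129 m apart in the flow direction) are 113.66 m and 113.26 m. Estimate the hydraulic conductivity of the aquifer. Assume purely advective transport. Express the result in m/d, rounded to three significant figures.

8.53 m/d

Hydraulic gradient i = (113.66 − 113.26) / 129 = 0.40 / 129 = 0.003101
v = L / t = 171 / 582 = 0.2938 m/d
K = v · n / i = 0.2938 × 0.09 / 0.003101 = 8.53 m/d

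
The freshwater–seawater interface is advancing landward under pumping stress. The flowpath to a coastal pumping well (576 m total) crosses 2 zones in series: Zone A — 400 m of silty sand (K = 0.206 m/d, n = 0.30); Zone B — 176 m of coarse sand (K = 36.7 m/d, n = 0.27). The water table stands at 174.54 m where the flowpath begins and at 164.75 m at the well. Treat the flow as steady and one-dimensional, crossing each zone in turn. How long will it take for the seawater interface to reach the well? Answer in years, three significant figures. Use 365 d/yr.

Total head drop ΔH = 174.54 − 164.75 = 9.79 m
Continuity: the same q passes through each zone, so ΔH = q·Σ(L_j/K_j) — the zones act as resistances in series.
Σ(L/K) = 400/0.206 + 176/36.7 = 1942 + 4.796 = 1947 d
q = ΔH / Σ(L/K) = 9.79 / 1947 = 0.005029 m/d (same in every zone)
Zone A: v = q/n = 0.005029/0.30 = 0.01676 m/d → t_A = 400/0.01676 = 23860 d
Zone B: v = q/n = 0.005029/0.27 = 0.01863 m/d → t_B = 176/0.01863 = 9448 d
Total t = 23860 + 9448 = 33310 d
   = 33310 / 365 = 91.3 yr

91.3 years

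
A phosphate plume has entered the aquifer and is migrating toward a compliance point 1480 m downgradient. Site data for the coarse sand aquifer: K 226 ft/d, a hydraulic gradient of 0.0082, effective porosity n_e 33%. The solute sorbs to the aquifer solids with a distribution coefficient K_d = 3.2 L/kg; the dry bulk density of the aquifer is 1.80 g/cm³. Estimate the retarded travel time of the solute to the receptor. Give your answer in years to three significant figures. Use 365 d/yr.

K = 226 ft/d × 0.3048 = 68.88 m/d
Specific discharge q = 68.88 × 0.0082 = 0.5649 m/d
Average linear velocity = 0.5649 / 0.33 = 1.712 m/d
Retardation R = 1 + ρ_b·K_d/n = 1 + 1.80×3.2/0.33 = 18.45
Contaminant velocity v_c = v/R = 1.712/18.45 = 0.09275 m/d
t = L/v_c = 1480/0.09275 = 15960 d
   = 15960/365 = 43.7 yr

43.7 years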